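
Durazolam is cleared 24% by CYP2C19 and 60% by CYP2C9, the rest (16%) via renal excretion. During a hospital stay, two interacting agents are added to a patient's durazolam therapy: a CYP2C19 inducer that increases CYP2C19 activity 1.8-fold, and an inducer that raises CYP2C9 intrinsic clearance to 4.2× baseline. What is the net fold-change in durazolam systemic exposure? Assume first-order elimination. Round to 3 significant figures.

The CYP2C19 pathway (24% of clearance) rises to 1.8× activity: 0.24 × 1.8 = 0.432.
The CYP2C9 pathway (60% of clearance) rises to 4.2× activity: 0.6 × 4.2 = 2.52.
The remaining 16% of clearance is unaffected.
Relative clearance = 0.432 + 2.52 + 0.16 = 3.112.
Because systemic exposure varies inversely with clearance, the combined effect is 1 / 3.112 = 0.321.

0.321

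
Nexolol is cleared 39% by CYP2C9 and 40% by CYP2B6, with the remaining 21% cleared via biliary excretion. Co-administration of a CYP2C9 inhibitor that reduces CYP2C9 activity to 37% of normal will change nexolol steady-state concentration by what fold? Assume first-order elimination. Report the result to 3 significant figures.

1.33

The CYP2C9 pathway (39% of clearance) is reduced to 0.37× activity: 0.39 × 0.37 = 0.1443.
CYP2B6 (40%) and the residual 21% are unaffected.
New clearance relative to baseline: 0.1443 + 0.4 + 0.21 = 0.7543.
Steady-state concentration ratio = CL_old/CL_new = 1 / 0.7543 = 1.33.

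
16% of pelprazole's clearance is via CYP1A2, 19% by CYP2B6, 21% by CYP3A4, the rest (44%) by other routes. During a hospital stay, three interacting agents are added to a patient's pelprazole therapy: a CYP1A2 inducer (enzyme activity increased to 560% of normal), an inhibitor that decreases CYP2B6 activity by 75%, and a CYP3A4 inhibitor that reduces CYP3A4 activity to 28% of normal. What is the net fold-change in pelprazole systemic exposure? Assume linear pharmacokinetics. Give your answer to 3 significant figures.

0.693

The CYP1A2 pathway (16% of clearance) is boosted to 5.6× activity: 0.16 × 5.6 = 0.896.
The CYP2B6 pathway (19% of clearance) drops to 0.25× activity: 0.19 × 0.25 = 0.0475.
The CYP3A4 pathway (21% of clearance) drops to 0.28× activity: 0.21 × 0.28 = 0.0588.
The remaining 44% of clearance is unaffected.
Relative clearance = 0.896 + 0.0475 + 0.0588 + 0.44 = 1.4423.
Because systemic exposure varies inversely with clearance, the combined effect is 1 / 1.4423 = 0.693.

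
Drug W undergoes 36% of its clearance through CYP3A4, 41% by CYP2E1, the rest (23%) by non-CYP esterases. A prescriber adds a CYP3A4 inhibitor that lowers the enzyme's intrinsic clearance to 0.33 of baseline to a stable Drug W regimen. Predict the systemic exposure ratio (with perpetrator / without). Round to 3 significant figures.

The CYP3A4 pathway (36% of clearance) falls to 0.33× activity: 0.36 × 0.33 = 0.1188.
CYP2E1 (41%) and the residual 23% are unaffected.
New clearance relative to baseline: 0.1188 + 0.41 + 0.23 = 0.7588.
Since systemic exposure ∝ 1/CL, the ratio is 1 / 0.7588 = 1.32.

1.32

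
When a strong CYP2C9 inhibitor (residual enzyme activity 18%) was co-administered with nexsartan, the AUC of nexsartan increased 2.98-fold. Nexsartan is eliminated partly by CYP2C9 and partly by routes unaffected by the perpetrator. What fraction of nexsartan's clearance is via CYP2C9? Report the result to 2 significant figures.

0.81

Let fm be the CYP2C9 fraction. New clearance relative to baseline = fm × 0.18 + (1 − fm).
AUC ratio = 1 / (new CL fraction), so new CL fraction = 1 / 2.98 = 0.3356.
fm × 0.18 + 1 − fm = 0.3356  ⇒  fm × (0.18 − 1) = −0.6644  ⇒  fm = 0.81.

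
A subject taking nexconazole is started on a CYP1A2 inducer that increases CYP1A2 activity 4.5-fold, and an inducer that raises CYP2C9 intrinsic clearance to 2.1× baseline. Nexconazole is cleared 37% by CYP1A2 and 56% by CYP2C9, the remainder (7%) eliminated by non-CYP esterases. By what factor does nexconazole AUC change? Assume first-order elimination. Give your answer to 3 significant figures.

CYP1A2: 0.37 × 4.5 = 1.665
CYP2C9: 0.56 × 2.1 = 1.176
Other: 0.07 (unchanged)
CL_new/CL_old = 1.665 + 1.176 + 0.07 = 2.911.
Net AUC ratio = 1 / 2.911 = 0.344.

0.344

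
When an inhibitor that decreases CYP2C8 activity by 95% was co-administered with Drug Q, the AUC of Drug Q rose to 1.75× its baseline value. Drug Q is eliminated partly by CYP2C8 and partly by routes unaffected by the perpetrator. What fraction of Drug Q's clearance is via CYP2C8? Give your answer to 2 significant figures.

0.45

CL'/CL = 1 / 1.75 = 0.5714
0.05·fm + (1 − fm) = 0.5714
fm = (0.5714 − 1) / (0.05 − 1) = 0.45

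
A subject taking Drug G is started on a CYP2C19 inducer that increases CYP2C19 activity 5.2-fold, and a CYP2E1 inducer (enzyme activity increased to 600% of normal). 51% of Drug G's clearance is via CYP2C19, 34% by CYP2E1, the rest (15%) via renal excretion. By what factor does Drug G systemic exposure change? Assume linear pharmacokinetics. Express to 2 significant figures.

The CYP2C19 pathway (51% of clearance) increases to 5.2× activity: 0.51 × 5.2 = 2.652.
The CYP2E1 pathway (34% of clearance) is boosted to 6× activity: 0.34 × 6 = 2.04.
The remaining 15% of clearance is unaffected.
New clearance relative to baseline: 2.652 + 2.04 + 0.15 = 4.842.
Because systemic exposure varies inversely with clearance, the combined effect is 1 / 4.842 = 0.21.

0.21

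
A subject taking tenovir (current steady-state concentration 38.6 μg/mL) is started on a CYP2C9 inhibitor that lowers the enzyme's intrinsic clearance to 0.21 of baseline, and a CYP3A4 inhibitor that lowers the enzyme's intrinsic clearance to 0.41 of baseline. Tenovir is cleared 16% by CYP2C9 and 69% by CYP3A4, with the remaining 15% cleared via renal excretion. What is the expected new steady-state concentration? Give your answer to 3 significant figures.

The CYP2C9 pathway (16% of clearance) drops to 0.21× activity: 0.16 × 0.21 = 0.0336.
The CYP3A4 pathway (69% of clearance) falls to 0.41× activity: 0.69 × 0.41 = 0.2829.
The remaining 15% of clearance is unaffected.
New clearance relative to baseline: 0.0336 + 0.2829 + 0.15 = 0.4665.
Steady-state concentration ∝ 1/CL: new value = 38.6 / 0.4665 = 82.7 μg/mL.

82.7 μg/mL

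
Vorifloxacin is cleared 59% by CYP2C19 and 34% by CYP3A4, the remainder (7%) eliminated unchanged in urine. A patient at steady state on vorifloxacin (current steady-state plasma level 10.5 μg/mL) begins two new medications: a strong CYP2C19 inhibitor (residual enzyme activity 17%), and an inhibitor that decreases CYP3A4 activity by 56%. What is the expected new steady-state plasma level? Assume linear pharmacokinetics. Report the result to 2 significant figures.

CYP2C19: 0.59 × 0.17 = 0.1003
CYP3A4: 0.34 × 0.44 = 0.1496
Other: 0.07 (unchanged)
New clearance relative to baseline: 0.1003 + 0.1496 + 0.07 = 0.3199.
Dividing the baseline by the relative clearance: 10.5 / 0.3199 = 33 μg/mL.

33 μg/mL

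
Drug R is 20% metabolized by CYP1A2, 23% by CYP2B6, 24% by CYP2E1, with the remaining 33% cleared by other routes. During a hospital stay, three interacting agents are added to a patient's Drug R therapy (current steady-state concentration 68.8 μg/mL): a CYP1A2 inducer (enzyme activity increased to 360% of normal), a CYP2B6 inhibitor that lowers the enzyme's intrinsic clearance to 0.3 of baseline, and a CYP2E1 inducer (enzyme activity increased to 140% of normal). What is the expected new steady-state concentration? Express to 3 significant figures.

47.3 μg/mL

CYP1A2: 0.2 × 3.6 = 0.72
CYP2B6: 0.23 × 0.3 = 0.069
CYP2E1: 0.24 × 1.4 = 0.336
Other: 0.33 (unchanged)
CL_new/CL_old = 0.72 + 0.069 + 0.336 + 0.33 = 1.455.
New steady-state concentration = 68.8 / 1.455 = 47.3 μg/mL (concentration scales inversely with clearance).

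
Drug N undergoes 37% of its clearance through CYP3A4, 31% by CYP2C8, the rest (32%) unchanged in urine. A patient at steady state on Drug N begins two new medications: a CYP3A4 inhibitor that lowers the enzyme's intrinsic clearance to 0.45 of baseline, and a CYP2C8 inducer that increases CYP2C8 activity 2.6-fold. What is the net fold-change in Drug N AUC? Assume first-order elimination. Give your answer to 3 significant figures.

0.774

The CYP3A4 pathway (37% of clearance) drops to 0.45× activity: 0.37 × 0.45 = 0.1665.
The CYP2C8 pathway (31% of clearance) is boosted to 2.6× activity: 0.31 × 2.6 = 0.806.
Non-CYP routes (32%) are unchanged.
New clearance relative to baseline: 0.1665 + 0.806 + 0.32 = 1.2925.
AUC ∝ 1/CL: fold-change = 1 / 1.2925 = 0.774.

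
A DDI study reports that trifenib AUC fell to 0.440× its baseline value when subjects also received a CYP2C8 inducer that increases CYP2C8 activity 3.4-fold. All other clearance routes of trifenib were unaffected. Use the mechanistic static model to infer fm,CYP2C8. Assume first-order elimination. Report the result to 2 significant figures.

0.53

Call the CYP2C8 fraction fm. After the interaction, CL_new/CL_old = fm × 3.4 + (1 − fm).
AUC ratio = 1 / (new CL fraction), so new CL fraction = 1 / 0.440 = 2.273.
fm × 3.4 + 1 − fm = 2.273  ⇒  fm × (3.4 − 1) = 1.273  ⇒  fm = 0.53.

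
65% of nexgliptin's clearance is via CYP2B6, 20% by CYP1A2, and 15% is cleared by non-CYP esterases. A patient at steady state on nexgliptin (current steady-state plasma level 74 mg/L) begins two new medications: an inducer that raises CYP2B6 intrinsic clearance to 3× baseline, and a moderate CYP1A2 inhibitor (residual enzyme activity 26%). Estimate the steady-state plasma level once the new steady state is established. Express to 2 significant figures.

34 mg/L

CYP2B6: 0.65 × 3 = 1.95
CYP1A2: 0.2 × 0.26 = 0.052
Other: 0.15 (unchanged)
CL_new/CL_old = 1.95 + 0.052 + 0.15 = 2.152.
Dividing the baseline by the relative clearance: 74 / 2.152 = 34 mg/L.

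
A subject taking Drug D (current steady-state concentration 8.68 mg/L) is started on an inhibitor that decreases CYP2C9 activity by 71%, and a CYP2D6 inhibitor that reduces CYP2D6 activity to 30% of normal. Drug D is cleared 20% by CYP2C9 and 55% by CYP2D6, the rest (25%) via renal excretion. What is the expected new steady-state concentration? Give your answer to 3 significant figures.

The CYP2C9 pathway (20% of clearance) drops to 0.29× activity: 0.2 × 0.29 = 0.058.
The CYP2D6 pathway (55% of clearance) is reduced to 0.3× activity: 0.55 × 0.3 = 0.165.
The remaining 25% of clearance is unaffected.
CL_new/CL_old = 0.058 + 0.165 + 0.25 = 0.473.
New steady-state concentration = 8.68 / 0.473 = 18.4 mg/L (concentration scales inversely with clearance).

18.4 mg/L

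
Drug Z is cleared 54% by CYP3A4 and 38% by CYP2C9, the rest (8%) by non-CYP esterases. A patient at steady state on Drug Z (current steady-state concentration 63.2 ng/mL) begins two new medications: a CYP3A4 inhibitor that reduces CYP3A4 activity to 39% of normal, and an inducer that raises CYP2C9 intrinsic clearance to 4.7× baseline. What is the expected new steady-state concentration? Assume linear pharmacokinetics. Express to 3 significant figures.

CYP3A4: 0.54 × 0.39 = 0.2106
CYP2C9: 0.38 × 4.7 = 1.786
Other: 0.08 (unchanged)
New clearance relative to baseline: 0.2106 + 1.786 + 0.08 = 2.0766.
Steady-state concentration ∝ 1/CL: new value = 63.2 / 2.0766 = 30.4 ng/mL.

30.4 ng/mL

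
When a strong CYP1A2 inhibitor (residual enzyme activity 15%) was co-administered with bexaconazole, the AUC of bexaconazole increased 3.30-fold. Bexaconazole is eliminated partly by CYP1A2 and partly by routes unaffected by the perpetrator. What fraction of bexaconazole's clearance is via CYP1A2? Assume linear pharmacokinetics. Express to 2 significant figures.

0.82

Call the CYP1A2 fraction fm. After the interaction, CL_new/CL_old = fm × 0.15 + (1 − fm).
AUC ratio = 1 / (new CL fraction), so new CL fraction = 1 / 3.30 = 0.303.
fm × 0.15 + 1 − fm = 0.303  ⇒  fm × (0.15 − 1) = −0.697  ⇒  fm = 0.82.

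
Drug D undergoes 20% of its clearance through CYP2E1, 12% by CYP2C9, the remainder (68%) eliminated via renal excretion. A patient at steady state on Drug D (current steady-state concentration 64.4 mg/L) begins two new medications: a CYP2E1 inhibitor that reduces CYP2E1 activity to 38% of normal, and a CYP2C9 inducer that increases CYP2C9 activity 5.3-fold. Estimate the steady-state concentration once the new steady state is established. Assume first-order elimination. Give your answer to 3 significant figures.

The CYP2E1 pathway (20% of clearance) drops to 0.38× activity: 0.2 × 0.38 = 0.076.
The CYP2C9 pathway (12% of clearance) increases to 5.3× activity: 0.12 × 5.3 = 0.636.
The remaining 68% of clearance is unaffected.
New clearance relative to baseline: 0.076 + 0.636 + 0.68 = 1.392.
Steady-state concentration ∝ 1/CL: new value = 64.4 / 1.392 = 46.3 mg/L.

46.3 mg/L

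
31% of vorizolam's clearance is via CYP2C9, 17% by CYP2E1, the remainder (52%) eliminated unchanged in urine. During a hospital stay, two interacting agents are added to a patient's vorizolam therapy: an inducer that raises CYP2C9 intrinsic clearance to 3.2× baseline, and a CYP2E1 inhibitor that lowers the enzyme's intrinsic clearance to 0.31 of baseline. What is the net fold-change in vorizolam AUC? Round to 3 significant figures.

0.639

The CYP2C9 pathway (31% of clearance) increases to 3.2× activity: 0.31 × 3.2 = 0.992.
The CYP2E1 pathway (17% of clearance) falls to 0.31× activity: 0.17 × 0.31 = 0.0527.
The remaining 52% of clearance is unaffected.
New clearance relative to baseline: 0.992 + 0.0527 + 0.52 = 1.5647.
Because AUC varies inversely with clearance, the combined effect is 1 / 1.5647 = 0.639.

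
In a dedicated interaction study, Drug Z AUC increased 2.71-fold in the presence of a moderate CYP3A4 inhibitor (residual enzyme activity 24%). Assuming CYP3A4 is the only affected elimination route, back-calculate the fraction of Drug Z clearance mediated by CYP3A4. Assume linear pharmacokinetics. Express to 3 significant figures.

Let fm be the CYP3A4 fraction. New clearance relative to baseline = fm × 0.24 + (1 − fm).
AUC ratio = 1 / (new CL fraction), so new CL fraction = 1 / 2.71 = 0.369.
fm × 0.24 + 1 − fm = 0.369  ⇒  fm × (0.24 − 1) = −0.631  ⇒  fm = 0.830.

0.830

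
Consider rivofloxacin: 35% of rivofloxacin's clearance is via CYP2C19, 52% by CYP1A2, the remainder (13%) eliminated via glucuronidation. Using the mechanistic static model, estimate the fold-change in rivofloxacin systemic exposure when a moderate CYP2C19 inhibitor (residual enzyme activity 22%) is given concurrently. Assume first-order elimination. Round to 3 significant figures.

The CYP2C19 pathway (35% of clearance) is reduced to 0.22× activity: 0.35 × 0.22 = 0.077.
CYP1A2 (52%) and the residual 13% are unaffected.
CL_new/CL_old = 0.077 + 0.52 + 0.13 = 0.727.
Since systemic exposure ∝ 1/CL, the ratio is 1 / 0.727 = 1.38.

1.38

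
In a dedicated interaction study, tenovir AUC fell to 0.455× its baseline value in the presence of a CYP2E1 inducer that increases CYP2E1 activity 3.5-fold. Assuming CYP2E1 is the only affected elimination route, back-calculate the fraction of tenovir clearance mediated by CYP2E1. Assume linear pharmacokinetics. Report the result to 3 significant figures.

0.479

CL'/CL = 1 / 0.455 = 2.198
3.5·fm + (1 − fm) = 2.198
fm = (2.198 − 1) / (3.5 − 1) = 0.479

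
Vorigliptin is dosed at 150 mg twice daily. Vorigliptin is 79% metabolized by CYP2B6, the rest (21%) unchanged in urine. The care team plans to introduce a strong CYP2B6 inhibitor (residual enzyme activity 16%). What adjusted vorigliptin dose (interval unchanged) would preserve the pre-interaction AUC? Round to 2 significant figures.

50 mg

The CYP2B6 pathway (79% of clearance) falls to 0.16× activity: 0.79 × 0.16 = 0.1264.
Non-CYP routes (21%) are unchanged.
New clearance relative to baseline: 0.1264 + 0.21 = 0.3364.
To maintain the same steady-state level, dose must scale with clearance: new dose = 150 × 0.3364 = 50 mg.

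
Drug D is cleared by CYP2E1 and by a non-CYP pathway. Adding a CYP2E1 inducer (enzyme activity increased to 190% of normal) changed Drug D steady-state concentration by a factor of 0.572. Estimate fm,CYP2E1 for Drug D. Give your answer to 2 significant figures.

CL'/CL = 1 / 0.572 = 1.748
1.9·fm + (1 − fm) = 1.748
fm = (1.748 − 1) / (1.9 − 1) = 0.83

0.83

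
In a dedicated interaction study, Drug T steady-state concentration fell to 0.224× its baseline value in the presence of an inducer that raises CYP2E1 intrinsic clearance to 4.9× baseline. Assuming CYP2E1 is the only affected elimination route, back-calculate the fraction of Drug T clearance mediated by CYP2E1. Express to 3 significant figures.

0.888

CL'/CL = 1 / 0.224 = 4.464
4.9·fm + (1 − fm) = 4.464
fm = (4.464 − 1) / (4.9 − 1) = 0.888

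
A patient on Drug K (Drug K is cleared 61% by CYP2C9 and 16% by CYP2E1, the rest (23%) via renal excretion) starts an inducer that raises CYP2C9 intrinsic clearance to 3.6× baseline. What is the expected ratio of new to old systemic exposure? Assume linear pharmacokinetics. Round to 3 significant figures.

0.387

CYP2C9: 0.61 × 3.6 = 2.196
CYP2E1: 0.16 (unchanged)
Other: 0.23 (unchanged)
Relative clearance = 2.196 + 0.16 + 0.23 = 2.586.
Systemic exposure ratio = CL_old/CL_new = 1 / 2.586 = 0.387.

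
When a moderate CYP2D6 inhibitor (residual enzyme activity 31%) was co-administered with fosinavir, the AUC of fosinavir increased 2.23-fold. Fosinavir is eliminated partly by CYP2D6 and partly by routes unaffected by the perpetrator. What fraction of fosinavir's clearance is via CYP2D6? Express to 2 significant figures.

0.80

Let fm be the CYP2D6 fraction. New clearance relative to baseline = fm × 0.31 + (1 − fm).
AUC ratio = 1 / (new CL fraction), so new CL fraction = 1 / 2.23 = 0.4484.
fm × 0.31 + 1 − fm = 0.4484  ⇒  fm × (0.31 − 1) = −0.5516  ⇒  fm = 0.80.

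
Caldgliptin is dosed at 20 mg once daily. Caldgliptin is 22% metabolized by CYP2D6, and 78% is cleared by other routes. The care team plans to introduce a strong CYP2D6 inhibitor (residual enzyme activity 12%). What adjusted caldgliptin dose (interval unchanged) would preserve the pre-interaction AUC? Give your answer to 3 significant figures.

The CYP2D6 pathway (22% of clearance) is reduced to 0.12× activity: 0.22 × 0.12 = 0.0264.
Non-CYP routes (78%) are unchanged.
Relative clearance = 0.0264 + 0.78 = 0.8064.
Exposure is unchanged when dose changes in proportion to clearance. New dose = 20 mg × 0.8064 = 16.1 mg.

16.1 mg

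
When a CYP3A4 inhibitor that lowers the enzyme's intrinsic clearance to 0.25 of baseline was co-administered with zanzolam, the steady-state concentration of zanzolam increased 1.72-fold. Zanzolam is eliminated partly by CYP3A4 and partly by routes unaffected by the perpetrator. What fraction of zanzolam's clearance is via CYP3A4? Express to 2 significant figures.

0.56

Let x = fm,CYP3A4. Because steady-state concentration ∝ 1/CL, relative clearance fell to 1/1.72 = 0.5814.
Only the CYP3A4 route changed, so 0.5814 = x·0.25 + (1 − x), giving x = 0.56.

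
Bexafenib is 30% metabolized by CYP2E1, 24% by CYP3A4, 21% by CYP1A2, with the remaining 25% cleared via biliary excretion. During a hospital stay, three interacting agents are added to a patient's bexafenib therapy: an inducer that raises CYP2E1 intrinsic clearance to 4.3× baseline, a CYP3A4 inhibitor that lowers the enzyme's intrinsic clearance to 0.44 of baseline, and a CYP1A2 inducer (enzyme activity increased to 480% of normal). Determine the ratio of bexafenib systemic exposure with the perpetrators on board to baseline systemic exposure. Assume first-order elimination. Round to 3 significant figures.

0.377

The CYP2E1 pathway (30% of clearance) increases to 4.3× activity: 0.3 × 4.3 = 1.29.
The CYP3A4 pathway (24% of clearance) falls to 0.44× activity: 0.24 × 0.44 = 0.1056.
The CYP1A2 pathway (21% of clearance) rises to 4.8× activity: 0.21 × 4.8 = 1.008.
Non-CYP routes (25%) are unchanged.
Relative clearance = 1.29 + 0.1056 + 1.008 + 0.25 = 2.6536.
Systemic exposure ∝ 1/CL: fold-change = 1 / 2.6536 = 0.377.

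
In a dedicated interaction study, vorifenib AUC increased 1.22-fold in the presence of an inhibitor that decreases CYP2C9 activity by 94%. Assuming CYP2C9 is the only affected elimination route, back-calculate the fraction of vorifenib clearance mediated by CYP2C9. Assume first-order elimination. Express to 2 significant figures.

Let fm be the CYP2C9 fraction. New clearance relative to baseline = fm × 0.06 + (1 − fm).
AUC ratio = 1 / (new CL fraction), so new CL fraction = 1 / 1.22 = 0.8197.
fm × 0.06 + 1 − fm = 0.8197  ⇒  fm × (0.06 − 1) = −0.1803  ⇒  fm = 0.19.

0.19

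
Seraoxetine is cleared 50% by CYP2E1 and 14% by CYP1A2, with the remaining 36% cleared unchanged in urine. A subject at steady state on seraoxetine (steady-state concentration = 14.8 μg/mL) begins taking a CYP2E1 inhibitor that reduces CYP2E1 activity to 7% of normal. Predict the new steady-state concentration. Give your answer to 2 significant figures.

CYP2E1: 0.5 × 0.07 = 0.035
CYP1A2: 0.14 (unchanged)
Other: 0.36 (unchanged)
New clearance relative to baseline: 0.035 + 0.14 + 0.36 = 0.535.
With dosing unchanged, steady-state concentration scales as 1/CL: 14.8 / 0.535 = 28 μg/mL.

28 μg/mL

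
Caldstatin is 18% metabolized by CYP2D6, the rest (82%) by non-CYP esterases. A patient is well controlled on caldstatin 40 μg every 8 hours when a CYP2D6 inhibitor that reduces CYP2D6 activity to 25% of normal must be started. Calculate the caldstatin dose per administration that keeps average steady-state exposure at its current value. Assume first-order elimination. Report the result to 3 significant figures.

34.6 μg

The CYP2D6 pathway (18% of clearance) drops to 0.25× activity: 0.18 × 0.25 = 0.045.
The remaining 82% of clearance is unaffected.
Relative clearance = 0.045 + 0.82 = 0.865.
Exposure is unchanged when dose changes in proportion to clearance. New dose = 40 μg × 0.865 = 34.6 μg.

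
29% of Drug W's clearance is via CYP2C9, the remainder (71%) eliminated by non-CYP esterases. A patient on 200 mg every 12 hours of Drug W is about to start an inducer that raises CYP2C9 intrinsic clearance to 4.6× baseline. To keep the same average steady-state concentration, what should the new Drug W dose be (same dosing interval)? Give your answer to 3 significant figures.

409 mg

The CYP2C9 pathway (29% of clearance) increases to 4.6× activity: 0.29 × 4.6 = 1.334.
Non-CYP routes (71%) are unchanged.
CL_new/CL_old = 1.334 + 0.71 = 2.044.
Css,avg = (dose rate)/CL, so holding Css fixed requires dose ∝ CL: 200 × 2.044 = 409 mg.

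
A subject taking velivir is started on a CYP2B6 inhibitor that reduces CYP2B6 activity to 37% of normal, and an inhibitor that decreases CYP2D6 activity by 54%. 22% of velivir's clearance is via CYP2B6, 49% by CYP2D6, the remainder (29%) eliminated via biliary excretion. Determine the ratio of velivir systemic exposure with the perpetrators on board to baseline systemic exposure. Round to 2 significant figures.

1.7

The CYP2B6 pathway (22% of clearance) falls to 0.37× activity: 0.22 × 0.37 = 0.0814.
The CYP2D6 pathway (49% of clearance) drops to 0.46× activity: 0.49 × 0.46 = 0.2254.
The remaining 29% of clearance is unaffected.
Relative clearance = 0.0814 + 0.2254 + 0.29 = 0.5968.
Systemic exposure ∝ 1/CL: fold-change = 1 / 0.5968 = 1.7.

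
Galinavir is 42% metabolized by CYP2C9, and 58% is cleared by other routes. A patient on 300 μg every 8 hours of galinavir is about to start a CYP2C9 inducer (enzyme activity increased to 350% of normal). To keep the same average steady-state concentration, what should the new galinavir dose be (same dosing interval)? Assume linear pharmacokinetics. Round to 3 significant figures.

CYP2C9: 0.42 × 3.5 = 1.47
Other: 0.58 (unchanged)
CL_new/CL_old = 1.47 + 0.58 = 2.05.
Css,avg = (dose rate)/CL, so holding Css fixed requires dose ∝ CL: 300 × 2.05 = 615 μg.

615 μg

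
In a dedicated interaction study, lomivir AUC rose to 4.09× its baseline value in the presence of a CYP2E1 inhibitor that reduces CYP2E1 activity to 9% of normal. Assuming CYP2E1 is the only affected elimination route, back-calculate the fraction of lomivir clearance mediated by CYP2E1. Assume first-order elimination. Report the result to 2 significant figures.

CL'/CL = 1 / 4.09 = 0.2445
0.09·fm + (1 − fm) = 0.2445
fm = (0.2445 − 1) / (0.09 − 1) = 0.83

0.83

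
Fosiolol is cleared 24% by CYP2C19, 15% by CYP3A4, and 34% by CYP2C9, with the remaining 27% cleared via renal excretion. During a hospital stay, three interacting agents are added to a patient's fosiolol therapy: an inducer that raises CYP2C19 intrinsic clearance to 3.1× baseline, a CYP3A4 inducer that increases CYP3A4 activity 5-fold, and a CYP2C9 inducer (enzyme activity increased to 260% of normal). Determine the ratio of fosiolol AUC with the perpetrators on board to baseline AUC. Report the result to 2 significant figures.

The CYP2C19 pathway (24% of clearance) rises to 3.1× activity: 0.24 × 3.1 = 0.744.
The CYP3A4 pathway (15% of clearance) increases to 5× activity: 0.15 × 5 = 0.75.
The CYP2C9 pathway (34% of clearance) is boosted to 2.6× activity: 0.34 × 2.6 = 0.884.
Non-CYP routes (27%) are unchanged.
New clearance relative to baseline: 0.744 + 0.75 + 0.884 + 0.27 = 2.648.
Because AUC varies inversely with clearance, the combined effect is 1 / 2.648 = 0.38.

0.38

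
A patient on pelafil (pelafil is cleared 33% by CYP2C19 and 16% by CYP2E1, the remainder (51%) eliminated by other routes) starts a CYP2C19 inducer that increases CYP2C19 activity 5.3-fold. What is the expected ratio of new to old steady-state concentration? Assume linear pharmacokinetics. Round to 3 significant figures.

The CYP2C19 pathway (33% of clearance) rises to 5.3× activity: 0.33 × 5.3 = 1.749.
CYP2E1 (16%) and the residual 51% are unaffected.
Relative clearance = 1.749 + 0.16 + 0.51 = 2.419.
Steady-state concentration ratio = CL_old/CL_new = 1 / 2.419 = 0.413.

0.413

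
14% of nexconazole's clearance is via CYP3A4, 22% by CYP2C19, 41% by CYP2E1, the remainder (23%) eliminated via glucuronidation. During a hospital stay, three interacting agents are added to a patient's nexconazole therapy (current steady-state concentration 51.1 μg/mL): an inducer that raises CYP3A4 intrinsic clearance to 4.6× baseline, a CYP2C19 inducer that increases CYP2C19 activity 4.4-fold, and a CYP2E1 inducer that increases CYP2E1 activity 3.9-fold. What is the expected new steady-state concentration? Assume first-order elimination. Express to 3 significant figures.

14.9 μg/mL

The CYP3A4 pathway (14% of clearance) rises to 4.6× activity: 0.14 × 4.6 = 0.644.
The CYP2C19 pathway (22% of clearance) increases to 4.4× activity: 0.22 × 4.4 = 0.968.
The CYP2E1 pathway (41% of clearance) increases to 3.9× activity: 0.41 × 3.9 = 1.599.
Non-CYP routes (23%) are unchanged.
New clearance relative to baseline: 0.644 + 0.968 + 1.599 + 0.23 = 3.441.
Dividing the baseline by the relative clearance: 51.1 / 3.441 = 14.9 μg/mL.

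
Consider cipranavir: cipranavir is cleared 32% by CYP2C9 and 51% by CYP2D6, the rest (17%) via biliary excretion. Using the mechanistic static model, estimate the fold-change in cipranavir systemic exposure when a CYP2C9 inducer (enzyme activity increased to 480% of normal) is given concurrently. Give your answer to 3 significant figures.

0.451

The CYP2C9 pathway (32% of clearance) rises to 4.8× activity: 0.32 × 4.8 = 1.536.
CYP2D6 (51%) and the residual 17% are unaffected.
CL_new/CL_old = 1.536 + 0.51 + 0.17 = 2.216.
Systemic exposure is inversely proportional to clearance, so the fold-change is 1 / 2.216 = 0.451.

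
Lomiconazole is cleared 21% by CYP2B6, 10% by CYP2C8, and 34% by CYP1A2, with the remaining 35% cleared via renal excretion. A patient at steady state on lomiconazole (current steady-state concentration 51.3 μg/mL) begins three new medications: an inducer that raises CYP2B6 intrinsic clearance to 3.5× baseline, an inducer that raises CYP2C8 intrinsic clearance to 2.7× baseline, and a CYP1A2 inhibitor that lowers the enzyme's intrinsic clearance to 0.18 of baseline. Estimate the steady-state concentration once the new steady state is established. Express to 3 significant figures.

The CYP2B6 pathway (21% of clearance) increases to 3.5× activity: 0.21 × 3.5 = 0.735.
The CYP2C8 pathway (10% of clearance) is boosted to 2.7× activity: 0.1 × 2.7 = 0.27.
The CYP1A2 pathway (34% of clearance) is reduced to 0.18× activity: 0.34 × 0.18 = 0.0612.
Non-CYP routes (35%) are unchanged.
Relative clearance = 0.735 + 0.27 + 0.0612 + 0.35 = 1.4162.
Dividing the baseline by the relative clearance: 51.3 / 1.4162 = 36.2 μg/mL.

36.2 μg/mL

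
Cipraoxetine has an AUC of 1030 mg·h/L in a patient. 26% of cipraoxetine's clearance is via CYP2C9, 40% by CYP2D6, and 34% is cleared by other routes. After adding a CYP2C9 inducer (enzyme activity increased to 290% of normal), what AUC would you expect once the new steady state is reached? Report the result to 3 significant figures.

CYP2C9: 0.26 × 2.9 = 0.754
CYP2D6: 0.4 (unchanged)
Other: 0.34 (unchanged)
Relative clearance = 0.754 + 0.4 + 0.34 = 1.494.
With dosing unchanged, AUC scales as 1/CL: 1030 / 1.494 = 689 mg·h/L.

689 mg·h/L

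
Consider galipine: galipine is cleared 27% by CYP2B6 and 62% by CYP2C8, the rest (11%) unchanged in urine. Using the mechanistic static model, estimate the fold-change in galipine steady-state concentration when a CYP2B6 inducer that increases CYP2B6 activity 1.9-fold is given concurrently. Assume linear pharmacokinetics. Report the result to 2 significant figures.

0.80

The CYP2B6 pathway (27% of clearance) is boosted to 1.9× activity: 0.27 × 1.9 = 0.513.
CYP2C8 (62%) and the residual 11% are unaffected.
Relative clearance = 0.513 + 0.62 + 0.11 = 1.243.
Steady-state concentration is inversely proportional to clearance, so the fold-change is 1 / 1.243 = 0.80.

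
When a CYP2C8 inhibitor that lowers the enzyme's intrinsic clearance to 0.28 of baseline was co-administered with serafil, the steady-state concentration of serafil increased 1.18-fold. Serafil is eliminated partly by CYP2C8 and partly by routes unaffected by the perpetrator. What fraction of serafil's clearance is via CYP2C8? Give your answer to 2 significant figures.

CL'/CL = 1 / 1.18 = 0.8475
0.28·fm + (1 − fm) = 0.8475
fm = (0.8475 − 1) / (0.28 − 1) = 0.21

0.21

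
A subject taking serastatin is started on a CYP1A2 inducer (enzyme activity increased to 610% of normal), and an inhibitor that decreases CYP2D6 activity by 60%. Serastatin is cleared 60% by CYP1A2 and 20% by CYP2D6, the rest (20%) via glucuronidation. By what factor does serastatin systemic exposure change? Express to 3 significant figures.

The CYP1A2 pathway (60% of clearance) is boosted to 6.1× activity: 0.6 × 6.1 = 3.66.
The CYP2D6 pathway (20% of clearance) is reduced to 0.4× activity: 0.2 × 0.4 = 0.08.
Non-CYP routes (20%) are unchanged.
CL_new/CL_old = 3.66 + 0.08 + 0.2 = 3.94.
Net systemic exposure ratio = 1 / 3.94 = 0.254.

0.254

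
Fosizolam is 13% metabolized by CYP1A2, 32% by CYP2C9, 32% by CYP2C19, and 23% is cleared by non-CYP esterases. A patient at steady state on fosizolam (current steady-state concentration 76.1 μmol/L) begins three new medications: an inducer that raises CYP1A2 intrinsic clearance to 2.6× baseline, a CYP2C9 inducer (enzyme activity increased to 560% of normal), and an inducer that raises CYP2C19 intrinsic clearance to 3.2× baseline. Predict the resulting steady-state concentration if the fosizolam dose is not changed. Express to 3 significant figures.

22.5 μmol/L

CYP1A2: 0.13 × 2.6 = 0.338
CYP2C9: 0.32 × 5.6 = 1.792
CYP2C19: 0.32 × 3.2 = 1.024
Other: 0.23 (unchanged)
New clearance relative to baseline: 0.338 + 1.792 + 1.024 + 0.23 = 3.384.
New steady-state concentration = 76.1 / 3.384 = 22.5 μmol/L (concentration scales inversely with clearance).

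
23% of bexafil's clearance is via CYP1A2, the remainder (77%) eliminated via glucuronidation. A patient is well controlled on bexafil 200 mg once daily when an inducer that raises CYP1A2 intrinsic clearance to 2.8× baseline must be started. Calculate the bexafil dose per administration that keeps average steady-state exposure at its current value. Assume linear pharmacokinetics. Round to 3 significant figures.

The CYP1A2 pathway (23% of clearance) is boosted to 2.8× activity: 0.23 × 2.8 = 0.644.
Non-CYP routes (77%) are unchanged.
CL_new/CL_old = 0.644 + 0.77 = 1.414.
To maintain the same steady-state level, dose must scale with clearance: new dose = 200 × 1.414 = 283 mg.

283 mg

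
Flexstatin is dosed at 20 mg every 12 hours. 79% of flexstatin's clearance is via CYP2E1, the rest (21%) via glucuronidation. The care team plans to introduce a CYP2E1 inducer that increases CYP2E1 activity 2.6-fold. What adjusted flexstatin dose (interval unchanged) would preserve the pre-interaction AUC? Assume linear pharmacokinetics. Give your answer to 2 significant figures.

45 mg

The CYP2E1 pathway (79% of clearance) rises to 2.6× activity: 0.79 × 2.6 = 2.054.
Non-CYP routes (21%) are unchanged.
CL_new/CL_old = 2.054 + 0.21 = 2.264.
To maintain the same steady-state level, dose must scale with clearance: new dose = 20 × 2.264 = 45 mg.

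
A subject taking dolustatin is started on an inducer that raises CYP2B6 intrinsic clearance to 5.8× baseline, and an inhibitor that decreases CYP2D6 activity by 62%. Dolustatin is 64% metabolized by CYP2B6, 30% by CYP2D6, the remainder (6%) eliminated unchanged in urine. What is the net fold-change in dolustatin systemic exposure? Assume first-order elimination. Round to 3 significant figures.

CYP2B6: 0.64 × 5.8 = 3.712
CYP2D6: 0.3 × 0.38 = 0.114
Other: 0.06 (unchanged)
CL_new/CL_old = 3.712 + 0.114 + 0.06 = 3.886.
Because systemic exposure varies inversely with clearance, the combined effect is 1 / 3.886 = 0.257.

0.257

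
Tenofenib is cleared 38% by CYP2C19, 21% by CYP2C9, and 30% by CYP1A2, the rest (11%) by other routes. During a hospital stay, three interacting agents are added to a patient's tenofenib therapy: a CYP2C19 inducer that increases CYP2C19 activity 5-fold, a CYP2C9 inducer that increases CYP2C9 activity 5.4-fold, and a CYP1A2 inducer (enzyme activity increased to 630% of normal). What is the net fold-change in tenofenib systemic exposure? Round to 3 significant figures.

0.199

CYP2C19: 0.38 × 5 = 1.9
CYP2C9: 0.21 × 5.4 = 1.134
CYP1A2: 0.3 × 6.3 = 1.89
Other: 0.11 (unchanged)
New clearance relative to baseline: 1.9 + 1.134 + 1.89 + 0.11 = 5.034.
Systemic exposure ∝ 1/CL: fold-change = 1 / 5.034 = 0.199.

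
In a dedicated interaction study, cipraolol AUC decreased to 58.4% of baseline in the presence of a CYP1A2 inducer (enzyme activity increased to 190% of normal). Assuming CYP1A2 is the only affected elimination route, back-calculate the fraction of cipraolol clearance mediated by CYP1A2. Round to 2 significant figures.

0.79

Let fm be the CYP1A2 fraction. New clearance relative to baseline = fm × 1.9 + (1 − fm).
AUC ratio = 1 / (new CL fraction), so new CL fraction = 1 / 0.584 = 1.712.
fm × 1.9 + 1 − fm = 1.712  ⇒  fm × (1.9 − 1) = 0.7123  ⇒  fm = 0.79.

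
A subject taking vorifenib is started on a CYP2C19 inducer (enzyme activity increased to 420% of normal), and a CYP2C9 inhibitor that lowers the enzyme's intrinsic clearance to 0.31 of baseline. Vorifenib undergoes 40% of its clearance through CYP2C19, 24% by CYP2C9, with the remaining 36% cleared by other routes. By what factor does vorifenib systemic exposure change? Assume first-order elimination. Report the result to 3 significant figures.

The CYP2C19 pathway (40% of clearance) is boosted to 4.2× activity: 0.4 × 4.2 = 1.68.
The CYP2C9 pathway (24% of clearance) falls to 0.31× activity: 0.24 × 0.31 = 0.0744.
Non-CYP routes (36%) are unchanged.
New clearance relative to baseline: 1.68 + 0.0744 + 0.36 = 2.1144.
Because systemic exposure varies inversely with clearance, the combined effect is 1 / 2.1144 = 0.473.

0.473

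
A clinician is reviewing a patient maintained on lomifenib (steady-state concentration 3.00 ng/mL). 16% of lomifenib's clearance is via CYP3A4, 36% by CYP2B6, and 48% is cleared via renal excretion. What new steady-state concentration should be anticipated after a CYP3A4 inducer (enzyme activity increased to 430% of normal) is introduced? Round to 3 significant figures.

The CYP3A4 pathway (16% of clearance) is boosted to 4.3× activity: 0.16 × 4.3 = 0.688.
CYP2B6 (36%) and the residual 48% are unaffected.
CL_new/CL_old = 0.688 + 0.36 + 0.48 = 1.528.
Steady-state concentration ∝ 1/CL, so new value = 3.00 / 1.528 = 1.96 ng/mL.

1.96 ng/mL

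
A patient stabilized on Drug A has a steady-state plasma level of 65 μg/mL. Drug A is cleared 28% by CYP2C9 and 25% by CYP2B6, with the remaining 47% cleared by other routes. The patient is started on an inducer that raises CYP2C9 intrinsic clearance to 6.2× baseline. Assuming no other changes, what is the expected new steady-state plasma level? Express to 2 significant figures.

The CYP2C9 pathway (28% of clearance) increases to 6.2× activity: 0.28 × 6.2 = 1.736.
CYP2B6 (25%) and the residual 47% are unaffected.
New clearance relative to baseline: 1.736 + 0.25 + 0.47 = 2.456.
New steady-state plasma level = baseline ÷ relative clearance = 65 / 2.456 = 26 μg/mL.

26 μg/mL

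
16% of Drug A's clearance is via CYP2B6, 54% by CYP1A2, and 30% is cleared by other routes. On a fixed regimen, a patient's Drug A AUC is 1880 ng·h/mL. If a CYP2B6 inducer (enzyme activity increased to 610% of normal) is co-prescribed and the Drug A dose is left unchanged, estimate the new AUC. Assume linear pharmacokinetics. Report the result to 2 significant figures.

The CYP2B6 pathway (16% of clearance) is boosted to 6.1× activity: 0.16 × 6.1 = 0.976.
CYP1A2 (54%) and the residual 30% are unaffected.
New clearance relative to baseline: 0.976 + 0.54 + 0.3 = 1.816.
AUC ∝ 1/CL, so new value = 1880 / 1.816 = 1.0 × 10³ ng·h/mL.

1.0 × 10³ ng·h/mL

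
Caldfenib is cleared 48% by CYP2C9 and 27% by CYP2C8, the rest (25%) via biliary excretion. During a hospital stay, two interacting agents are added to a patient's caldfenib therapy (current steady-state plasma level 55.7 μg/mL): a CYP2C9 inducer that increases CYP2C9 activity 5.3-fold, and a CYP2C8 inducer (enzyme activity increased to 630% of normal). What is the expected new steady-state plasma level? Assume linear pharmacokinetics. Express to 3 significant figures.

12.4 μg/mL

CYP2C9: 0.48 × 5.3 = 2.544
CYP2C8: 0.27 × 6.3 = 1.701
Other: 0.25 (unchanged)
Relative clearance = 2.544 + 1.701 + 0.25 = 4.495.
New steady-state plasma level = 55.7 / 4.495 = 12.4 μg/mL (concentration scales inversely with clearance).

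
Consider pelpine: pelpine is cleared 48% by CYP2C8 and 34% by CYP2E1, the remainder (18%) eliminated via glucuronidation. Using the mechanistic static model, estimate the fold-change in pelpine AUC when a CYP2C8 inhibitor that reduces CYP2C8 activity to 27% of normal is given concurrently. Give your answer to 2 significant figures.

CYP2C8: 0.48 × 0.27 = 0.1296
CYP2E1: 0.34 (unchanged)
Other: 0.18 (unchanged)
New clearance relative to baseline: 0.1296 + 0.34 + 0.18 = 0.6496.
AUC is inversely proportional to clearance, so the fold-change is 1 / 0.6496 = 1.5.

1.5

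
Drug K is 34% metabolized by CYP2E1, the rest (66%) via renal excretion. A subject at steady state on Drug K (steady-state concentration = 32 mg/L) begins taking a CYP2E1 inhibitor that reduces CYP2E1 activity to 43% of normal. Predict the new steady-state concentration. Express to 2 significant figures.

40 mg/L

CYP2E1: 0.34 × 0.43 = 0.1462
Other: 0.66 (unchanged)
New clearance relative to baseline: 0.1462 + 0.66 = 0.8062.
With dosing unchanged, steady-state concentration scales as 1/CL: 32 / 0.8062 = 40 mg/L.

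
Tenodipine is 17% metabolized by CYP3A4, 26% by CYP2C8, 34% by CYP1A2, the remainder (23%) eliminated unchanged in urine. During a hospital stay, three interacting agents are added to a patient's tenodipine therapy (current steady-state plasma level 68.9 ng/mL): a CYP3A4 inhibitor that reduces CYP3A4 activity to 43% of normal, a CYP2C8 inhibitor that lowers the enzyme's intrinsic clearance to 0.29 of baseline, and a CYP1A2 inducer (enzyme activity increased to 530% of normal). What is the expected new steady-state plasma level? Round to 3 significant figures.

CYP3A4: 0.17 × 0.43 = 0.0731
CYP2C8: 0.26 × 0.29 = 0.0754
CYP1A2: 0.34 × 5.3 = 1.802
Other: 0.23 (unchanged)
CL_new/CL_old = 0.0731 + 0.0754 + 1.802 + 0.23 = 2.1805.
New steady-state plasma level = 68.9 / 2.1805 = 31.6 ng/mL (concentration scales inversely with clearance).

31.6 ng/mL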